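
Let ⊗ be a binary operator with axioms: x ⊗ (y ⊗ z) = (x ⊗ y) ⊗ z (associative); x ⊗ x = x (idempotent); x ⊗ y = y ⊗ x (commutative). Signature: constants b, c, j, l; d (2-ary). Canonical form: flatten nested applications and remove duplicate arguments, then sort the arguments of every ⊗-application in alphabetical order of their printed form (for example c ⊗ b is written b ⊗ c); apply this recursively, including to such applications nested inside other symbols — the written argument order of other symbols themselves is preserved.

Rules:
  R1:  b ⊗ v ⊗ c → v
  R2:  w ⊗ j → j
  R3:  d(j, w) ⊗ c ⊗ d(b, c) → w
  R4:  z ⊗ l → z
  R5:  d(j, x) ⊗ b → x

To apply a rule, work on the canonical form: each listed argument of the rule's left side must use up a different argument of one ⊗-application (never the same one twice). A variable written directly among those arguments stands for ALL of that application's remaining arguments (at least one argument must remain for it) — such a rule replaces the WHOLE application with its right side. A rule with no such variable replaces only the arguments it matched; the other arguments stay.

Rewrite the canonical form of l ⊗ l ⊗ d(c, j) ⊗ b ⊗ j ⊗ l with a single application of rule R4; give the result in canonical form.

Canonical form:  b ⊗ d(c, j) ⊗ j ⊗ l
Apply R4:  consuming l;  z := b ⊗ d(c, j) ⊗ j
The variable takes the whole remainder — replace the entire application.
New term:  b ⊗ d(c, j) ⊗ j

Answer: b ⊗ d(c, j) ⊗ j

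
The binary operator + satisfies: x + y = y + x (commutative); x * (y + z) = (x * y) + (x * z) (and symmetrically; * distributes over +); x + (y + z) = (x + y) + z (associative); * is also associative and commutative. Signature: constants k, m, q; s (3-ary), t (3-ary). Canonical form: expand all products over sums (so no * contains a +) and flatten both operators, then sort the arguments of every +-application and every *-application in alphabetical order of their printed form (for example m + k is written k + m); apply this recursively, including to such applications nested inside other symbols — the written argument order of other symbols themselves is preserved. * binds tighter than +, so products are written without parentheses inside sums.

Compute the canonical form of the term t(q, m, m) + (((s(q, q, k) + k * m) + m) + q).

Merge nested applications:  t(q, m, m) + s(q, q, k) + k * m + m + q
Order the arguments:  k * m + m + q + s(q, q, k) + t(q, m, m)

Answer: k * m + m + q + s(q, q, k) + t(q, m, m)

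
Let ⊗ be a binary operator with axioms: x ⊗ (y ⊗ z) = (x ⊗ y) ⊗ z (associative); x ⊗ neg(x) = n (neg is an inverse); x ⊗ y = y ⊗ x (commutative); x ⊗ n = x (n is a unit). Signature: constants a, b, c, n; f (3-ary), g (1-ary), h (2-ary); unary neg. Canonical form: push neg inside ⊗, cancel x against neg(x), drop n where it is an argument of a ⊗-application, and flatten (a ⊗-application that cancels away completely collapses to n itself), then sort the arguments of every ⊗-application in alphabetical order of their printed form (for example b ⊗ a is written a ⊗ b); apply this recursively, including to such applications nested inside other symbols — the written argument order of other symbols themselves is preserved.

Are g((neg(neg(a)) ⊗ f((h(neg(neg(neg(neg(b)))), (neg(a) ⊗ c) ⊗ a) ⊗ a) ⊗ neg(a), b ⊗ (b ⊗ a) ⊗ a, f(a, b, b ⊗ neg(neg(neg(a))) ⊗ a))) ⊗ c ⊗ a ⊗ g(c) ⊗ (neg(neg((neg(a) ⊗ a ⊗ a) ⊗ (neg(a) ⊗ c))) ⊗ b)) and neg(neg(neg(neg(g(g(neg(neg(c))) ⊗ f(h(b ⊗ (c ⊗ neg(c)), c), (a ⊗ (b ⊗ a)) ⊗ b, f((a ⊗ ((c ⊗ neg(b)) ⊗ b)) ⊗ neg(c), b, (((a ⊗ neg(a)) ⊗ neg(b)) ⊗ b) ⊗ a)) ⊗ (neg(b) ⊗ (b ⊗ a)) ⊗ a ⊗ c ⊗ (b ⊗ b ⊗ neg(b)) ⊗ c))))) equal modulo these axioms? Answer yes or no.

Answer: no — g(a ⊗ a ⊗ b ⊗ c ⊗ c ⊗ f(h(b, c), a ⊗ a ⊗ b ⊗ b, f(a, b, b)) ⊗ g(c)) vs g(a ⊗ a ⊗ b ⊗ c ⊗ c ⊗ f(h(b, c), a ⊗ a ⊗ b ⊗ b, f(a, b, a)) ⊗ g(c))

Derivation:
Left:  g((neg(neg(a)) ⊗ f((h(neg(neg(neg(neg(b)))), (neg(a) ⊗ c) ⊗ a) ⊗ a) ⊗ neg(a), b ⊗ (b ⊗ a) ⊗ a, f(a, b, b ⊗ neg(neg(neg(a))) ⊗ a))) ⊗ c ⊗ a ⊗ g(c) ⊗ (neg(neg((neg(a) ⊗ a ⊗ a) ⊗ (neg(a) ⊗ c))) ⊗ b))
  Focus inside:  (neg(neg(a)) ⊗ f((h(neg(neg(neg(neg(b)))), (neg(a) ⊗ c) ⊗ a) ⊗ a) ⊗ neg(a), b ⊗ (b ⊗ a) ⊗ a, f(a, b, b ⊗ neg(neg(neg(a))) ⊗ a))) ⊗ c ⊗ a ⊗ g(c) ⊗ (neg(neg((neg(a) ⊗ a ⊗ a) ⊗ (neg(a) ⊗ c))) ⊗ b)
  Push neg inside:  distribute neg over ⊗ and collapse double neg
  Collect:  a ⊗ a ⊗ f(h(b, c), a ⊗ a ⊗ b ⊗ b, f(a, b, b)) ⊗ c ⊗ c ⊗ g(c) ⊗ b
  Order the arguments:  a ⊗ a ⊗ b ⊗ c ⊗ c ⊗ f(h(b, c), a ⊗ a ⊗ b ⊗ b, f(a, b, b)) ⊗ g(c)
  Rebuild:  g(a ⊗ a ⊗ b ⊗ c ⊗ c ⊗ f(h(b, c), a ⊗ a ⊗ b ⊗ b, f(a, b, b)) ⊗ g(c))
Right:  neg(neg(neg(neg(g(g(neg(neg(c))) ⊗ f(h(b ⊗ (c ⊗ neg(c)), c), (a ⊗ (b ⊗ a)) ⊗ b, f((a ⊗ ((c ⊗ neg(b)) ⊗ b)) ⊗ neg(c), b, (((a ⊗ neg(a)) ⊗ neg(b)) ⊗ b) ⊗ a)) ⊗ (neg(b) ⊗ (b ⊗ a)) ⊗ a ⊗ c ⊗ (b ⊗ b ⊗ neg(b)) ⊗ c)))))
  Push neg inside:  distribute neg over ⊗ and collapse double neg
  Collect:  g(a ⊗ a ⊗ b ⊗ c ⊗ c ⊗ f(h(b, c), a ⊗ a ⊗ b ⊗ b, f(a, b, a)) ⊗ g(c))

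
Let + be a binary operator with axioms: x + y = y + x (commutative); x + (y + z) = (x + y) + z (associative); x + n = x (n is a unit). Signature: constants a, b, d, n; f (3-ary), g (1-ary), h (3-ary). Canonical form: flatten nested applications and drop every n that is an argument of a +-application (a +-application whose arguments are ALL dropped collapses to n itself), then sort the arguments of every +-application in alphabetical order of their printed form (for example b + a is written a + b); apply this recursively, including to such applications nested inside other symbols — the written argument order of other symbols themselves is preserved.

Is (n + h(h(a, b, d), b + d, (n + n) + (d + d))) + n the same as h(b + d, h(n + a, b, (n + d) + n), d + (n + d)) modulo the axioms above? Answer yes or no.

Answer: no — h(h(a, b, d), b + d, d + d) vs h(b + d, h(a, b, d), d + d)

Derivation:
Left:  (n + h(h(a, b, d), b + d, (n + n) + (d + d))) + n
  Un-nest:  n + h(h(a, b, d), b + d, (n + n) + (d + d)) + n
  Inside:  h(h(a, b, d), b + d, (n + n) + (d + d))  →  h(h(a, b, d), b + d, d + d)
  Unit:  drop n (×2)
  Sort:  h(h(a, b, d), b + d, d + d)
Right:  h(b + d, h(n + a, b, (n + d) + n), d + (n + d))
  Work inside:  d + (n + d)
  Un-nest:  d + n + d
  Drop the unit:  drop n
  Order the arguments:  d + d
  Reassemble:  h(b + d, h(a, b, d), d + d)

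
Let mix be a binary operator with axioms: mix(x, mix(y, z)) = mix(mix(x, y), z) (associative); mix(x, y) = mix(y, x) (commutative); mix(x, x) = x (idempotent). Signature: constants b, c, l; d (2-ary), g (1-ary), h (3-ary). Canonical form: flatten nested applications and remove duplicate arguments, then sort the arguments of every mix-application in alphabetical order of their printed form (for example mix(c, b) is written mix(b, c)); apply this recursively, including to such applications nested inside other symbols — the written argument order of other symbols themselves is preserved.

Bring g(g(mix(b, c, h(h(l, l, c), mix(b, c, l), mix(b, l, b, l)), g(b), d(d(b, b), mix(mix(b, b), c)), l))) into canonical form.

Answer: g(g(mix(b, c, d(d(b, b), mix(b, c)), g(b), h(h(l, l, c), mix(b, c, l), mix(b, l)), l)))

Derivation:
Focus inside:  mix(b, c, h(h(l, l, c), mix(b, c, l), mix(b, l, b, l)), g(b), d(d(b, b), mix(mix(b, b), c)), l)
Inside:  h(h(l, l, c), mix(b, c, l), mix(b, l, b, l))  →  h(h(l, l, c), mix(b, c, l), mix(b, l))
Simplify inside:  d(d(b, b), mix(mix(b, b), c))  →  d(d(b, b), mix(b, c))
Order the arguments:  mix(b, c, d(d(b, b), mix(b, c)), g(b), h(h(l, l, c), mix(b, c, l), mix(b, l)), l)
Rebuild:  g(g(mix(b, c, d(d(b, b), mix(b, c)), g(b), h(h(l, l, c), mix(b, c, l), mix(b, l)), l)))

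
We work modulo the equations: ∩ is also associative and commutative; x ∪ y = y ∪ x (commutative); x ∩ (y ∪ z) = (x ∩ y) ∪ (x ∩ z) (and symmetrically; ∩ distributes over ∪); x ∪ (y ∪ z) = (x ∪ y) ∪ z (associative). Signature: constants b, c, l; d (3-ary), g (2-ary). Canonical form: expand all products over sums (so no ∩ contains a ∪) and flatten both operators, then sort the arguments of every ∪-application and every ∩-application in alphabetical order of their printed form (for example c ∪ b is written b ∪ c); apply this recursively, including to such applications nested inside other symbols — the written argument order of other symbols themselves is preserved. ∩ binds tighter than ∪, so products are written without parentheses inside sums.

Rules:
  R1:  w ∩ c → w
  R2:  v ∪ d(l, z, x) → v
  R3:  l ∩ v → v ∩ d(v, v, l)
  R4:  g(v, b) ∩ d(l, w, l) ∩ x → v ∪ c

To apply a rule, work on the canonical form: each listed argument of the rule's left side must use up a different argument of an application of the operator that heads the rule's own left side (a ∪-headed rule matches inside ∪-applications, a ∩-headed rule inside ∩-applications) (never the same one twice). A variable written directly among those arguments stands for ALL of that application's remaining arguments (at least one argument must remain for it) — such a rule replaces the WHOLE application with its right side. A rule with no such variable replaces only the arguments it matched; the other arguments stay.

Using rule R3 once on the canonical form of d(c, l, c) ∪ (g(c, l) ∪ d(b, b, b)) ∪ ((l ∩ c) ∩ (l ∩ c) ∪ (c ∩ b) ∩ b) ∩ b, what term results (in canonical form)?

Answer: b ∩ b ∩ b ∩ c ∪ b ∩ c ∩ c ∩ d(b ∩ c ∩ c ∩ l, b ∩ c ∩ c ∩ l, l) ∩ l ∪ d(b, b, b) ∪ d(c, l, c) ∪ g(c, l)

Derivation:
Canonical form:  b ∩ b ∩ b ∩ c ∪ b ∩ c ∩ c ∩ l ∩ l ∪ d(b, b, b) ∪ d(c, l, c) ∪ g(c, l)
R3 matches:  uses l;  v := b ∩ c ∩ c ∩ l
The variable takes the whole remainder — replace the entire application.
Result:  b ∩ b ∩ b ∩ c ∪ b ∩ c ∩ c ∩ d(b ∩ c ∩ c ∩ l, b ∩ c ∩ c ∩ l, l) ∩ l ∪ d(b, b, b) ∪ d(c, l, c) ∪ g(c, l)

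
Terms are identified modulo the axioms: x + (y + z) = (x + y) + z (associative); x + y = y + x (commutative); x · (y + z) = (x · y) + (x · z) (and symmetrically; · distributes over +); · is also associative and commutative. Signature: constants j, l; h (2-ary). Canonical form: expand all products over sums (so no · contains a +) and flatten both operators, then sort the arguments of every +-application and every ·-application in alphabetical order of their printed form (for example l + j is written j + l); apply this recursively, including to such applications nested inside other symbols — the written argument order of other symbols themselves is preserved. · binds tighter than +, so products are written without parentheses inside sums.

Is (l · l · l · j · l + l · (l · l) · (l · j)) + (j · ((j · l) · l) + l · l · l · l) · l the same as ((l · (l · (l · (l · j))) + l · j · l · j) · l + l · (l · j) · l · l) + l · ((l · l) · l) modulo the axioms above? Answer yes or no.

Left:  (l · l · l · j · l + l · (l · l) · (l · j)) + (j · ((j · l) · l) + l · l · l · l) · l
  Distribute:  j · l · l · l · l + j · l · l · l · l + j · j · l · l · l + l · l · l · l · l
  Sort arguments:  j · j · l · l · l + j · l · l · l · l + j · l · l · l · l + l · l · l · l · l
Right:  ((l · (l · (l · (l · j))) + l · j · l · j) · l + l · (l · j) · l · l) + l · ((l · l) · l)
  Expand:  j · l · l · l · l · l + j · j · l · l · l + j · l · l · l · l + l · l · l · l
  Sort arguments:  j · j · l · l · l + j · l · l · l · l + j · l · l · l · l · l + l · l · l · l

Answer: no — j · j · l · l · l + j · l · l · l · l + j · l · l · l · l + l · l · l · l · l vs j · j · l · l · l + j · l · l · l · l + j · l · l · l · l · l + l · l · l · l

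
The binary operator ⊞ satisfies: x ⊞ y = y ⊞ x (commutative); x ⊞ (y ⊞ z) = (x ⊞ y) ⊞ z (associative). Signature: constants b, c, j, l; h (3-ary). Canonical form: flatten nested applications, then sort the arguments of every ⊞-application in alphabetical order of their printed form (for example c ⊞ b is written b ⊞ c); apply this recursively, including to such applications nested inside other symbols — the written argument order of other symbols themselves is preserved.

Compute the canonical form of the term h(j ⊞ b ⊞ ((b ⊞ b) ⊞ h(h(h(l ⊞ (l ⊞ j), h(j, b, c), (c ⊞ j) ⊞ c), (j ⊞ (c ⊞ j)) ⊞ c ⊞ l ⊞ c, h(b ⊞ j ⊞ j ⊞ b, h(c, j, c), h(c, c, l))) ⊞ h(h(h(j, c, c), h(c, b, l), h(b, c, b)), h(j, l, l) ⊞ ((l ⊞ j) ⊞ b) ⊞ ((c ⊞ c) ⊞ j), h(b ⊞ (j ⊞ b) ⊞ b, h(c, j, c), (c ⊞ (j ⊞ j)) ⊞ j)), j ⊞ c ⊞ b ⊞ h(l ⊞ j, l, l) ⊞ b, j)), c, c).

Answer: h(b ⊞ b ⊞ b ⊞ h(h(h(h(j, c, c), h(c, b, l), h(b, c, b)), b ⊞ c ⊞ c ⊞ h(j, l, l) ⊞ j ⊞ j ⊞ l, h(b ⊞ b ⊞ b ⊞ j, h(c, j, c), c ⊞ j ⊞ j ⊞ j)) ⊞ h(h(j ⊞ l ⊞ l, h(j, b, c), c ⊞ c ⊞ j), c ⊞ c ⊞ c ⊞ j ⊞ j ⊞ l, h(b ⊞ b ⊞ j ⊞ j, h(c, j, c), h(c, c, l))), b ⊞ b ⊞ c ⊞ h(j ⊞ l, l, l) ⊞ j, j) ⊞ j, c, c)

Derivation:
Descend into:  j ⊞ b ⊞ ((b ⊞ b) ⊞ h(h(h(l ⊞ (l ⊞ j), h(j, b, c), (c ⊞ j) ⊞ c), (j ⊞ (c ⊞ j)) ⊞ c ⊞ l ⊞ c, h(b ⊞ j ⊞ j ⊞ b, h(c, j, c), h(c, c, l))) ⊞ h(h(h(j, c, c), h(c, b, l), h(b, c, b)), h(j, l, l) ⊞ ((l ⊞ j) ⊞ b) ⊞ ((c ⊞ c) ⊞ j), h(b ⊞ (j ⊞ b) ⊞ b, h(c, j, c), (c ⊞ (j ⊞ j)) ⊞ j)), j ⊞ c ⊞ b ⊞ h(l ⊞ j, l, l) ⊞ b, j))
Merge nested applications:  j ⊞ b ⊞ b ⊞ b ⊞ h(h(h(l ⊞ (l ⊞ j), h(j, b, c), (c ⊞ j) ⊞ c), (j ⊞ (c ⊞ j)) ⊞ c ⊞ l ⊞ c, h(b ⊞ j ⊞ j ⊞ b, h(c, j, c), h(c, c, l))) ⊞ h(h(h(j, c, c), h(c, b, l), h(b, c, b)), h(j, l, l) ⊞ ((l ⊞ j) ⊞ b) ⊞ ((c ⊞ c) ⊞ j), h(b ⊞ (j ⊞ b) ⊞ b, h(c, j, c), (c ⊞ (j ⊞ j)) ⊞ j)), j ⊞ c ⊞ b ⊞ h(l ⊞ j, l, l) ⊞ b, j)
Inside:  h(h(h(l ⊞ (l ⊞ j), h(j, b, c), (c ⊞ j) ⊞ c), (j ⊞ (c ⊞ j)) ⊞ c ⊞ l ⊞ c, h(b ⊞ j ⊞ j ⊞ b, h(c, j, c), h(c, c, l))) ⊞ h(h(h(j, c, c), h(c, b, l), h(b, c, b)), h(j, l, l) ⊞ ((l ⊞ j) ⊞ b) ⊞ ((c ⊞ c) ⊞ j), h(b ⊞ (j ⊞ b) ⊞ b, h(c, j, c), (c ⊞ (j ⊞ j)) ⊞ j)), j ⊞ c ⊞ b ⊞ h(l ⊞ j, l, l) ⊞ b, j)  →  h(h(h(h(j, c, c), h(c, b, l), h(b, c, b)), b ⊞ c ⊞ c ⊞ h(j, l, l) ⊞ j ⊞ j ⊞ l, h(b ⊞ b ⊞ b ⊞ j, h(c, j, c), c ⊞ j ⊞ j ⊞ j)) ⊞ h(h(j ⊞ l ⊞ l, h(j, b, c), c ⊞ c ⊞ j), c ⊞ c ⊞ c ⊞ j ⊞ j ⊞ l, h(b ⊞ b ⊞ j ⊞ j, h(c, j, c), h(c, c, l))), b ⊞ b ⊞ c ⊞ h(j ⊞ l, l, l) ⊞ j, j)
Order the arguments:  b ⊞ b ⊞ b ⊞ h(h(h(h(j, c, c), h(c, b, l), h(b, c, b)), b ⊞ c ⊞ c ⊞ h(j, l, l) ⊞ j ⊞ j ⊞ l, h(b ⊞ b ⊞ b ⊞ j, h(c, j, c), c ⊞ j ⊞ j ⊞ j)) ⊞ h(h(j ⊞ l ⊞ l, h(j, b, c), c ⊞ c ⊞ j), c ⊞ c ⊞ c ⊞ j ⊞ j ⊞ l, h(b ⊞ b ⊞ j ⊞ j, h(c, j, c), h(c, c, l))), b ⊞ b ⊞ c ⊞ h(j ⊞ l, l, l) ⊞ j, j) ⊞ j
Reassemble:  h(b ⊞ b ⊞ b ⊞ h(h(h(h(j, c, c), h(c, b, l), h(b, c, b)), b ⊞ c ⊞ c ⊞ h(j, l, l) ⊞ j ⊞ j ⊞ l, h(b ⊞ b ⊞ b ⊞ j, h(c, j, c), c ⊞ j ⊞ j ⊞ j)) ⊞ h(h(j ⊞ l ⊞ l, h(j, b, c), c ⊞ c ⊞ j), c ⊞ c ⊞ c ⊞ j ⊞ j ⊞ l, h(b ⊞ b ⊞ j ⊞ j, h(c, j, c), h(c, c, l))), b ⊞ b ⊞ c ⊞ h(j ⊞ l, l, l) ⊞ j, j) ⊞ j, c, c)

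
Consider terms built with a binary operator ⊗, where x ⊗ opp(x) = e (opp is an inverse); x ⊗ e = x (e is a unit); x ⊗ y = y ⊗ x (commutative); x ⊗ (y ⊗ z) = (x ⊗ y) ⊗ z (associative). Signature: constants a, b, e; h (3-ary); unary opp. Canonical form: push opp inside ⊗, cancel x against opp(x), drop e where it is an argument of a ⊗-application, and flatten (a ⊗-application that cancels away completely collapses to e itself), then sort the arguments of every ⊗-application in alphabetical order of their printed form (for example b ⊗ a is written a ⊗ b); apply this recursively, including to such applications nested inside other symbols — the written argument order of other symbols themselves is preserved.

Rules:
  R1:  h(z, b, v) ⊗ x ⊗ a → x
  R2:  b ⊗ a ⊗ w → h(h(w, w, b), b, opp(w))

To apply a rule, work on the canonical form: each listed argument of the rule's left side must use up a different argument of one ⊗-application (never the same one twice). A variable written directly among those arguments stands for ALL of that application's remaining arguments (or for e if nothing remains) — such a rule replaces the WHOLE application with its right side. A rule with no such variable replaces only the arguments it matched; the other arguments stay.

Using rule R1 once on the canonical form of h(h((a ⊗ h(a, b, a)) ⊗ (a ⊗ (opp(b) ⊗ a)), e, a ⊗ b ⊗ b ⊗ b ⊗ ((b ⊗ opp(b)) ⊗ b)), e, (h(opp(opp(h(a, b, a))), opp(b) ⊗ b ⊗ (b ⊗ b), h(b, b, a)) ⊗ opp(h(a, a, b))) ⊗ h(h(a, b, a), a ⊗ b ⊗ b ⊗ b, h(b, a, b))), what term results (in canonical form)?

Answer: h(h(a ⊗ a ⊗ opp(b), e, a ⊗ b ⊗ b ⊗ b ⊗ b), e, h(h(a, b, a), a ⊗ b ⊗ b ⊗ b, h(b, a, b)) ⊗ h(h(a, b, a), b ⊗ b, h(b, b, a)) ⊗ opp(h(a, a, b)))

Derivation:
Canonical form:  h(h(a ⊗ a ⊗ a ⊗ h(a, b, a) ⊗ opp(b), e, a ⊗ b ⊗ b ⊗ b ⊗ b), e, h(h(a, b, a), a ⊗ b ⊗ b ⊗ b, h(b, a, b)) ⊗ h(h(a, b, a), b ⊗ b, h(b, b, a)) ⊗ opp(h(a, a, b)))
Match R1:  consume a, h(a, b, a);  v := a, x := a ⊗ a ⊗ opp(b), z := a
Every leftover argument binds to the variable; the entire application is replaced.
Giving:  h(h(a ⊗ a ⊗ opp(b), e, a ⊗ b ⊗ b ⊗ b ⊗ b), e, h(h(a, b, a), a ⊗ b ⊗ b ⊗ b, h(b, a, b)) ⊗ h(h(a, b, a), b ⊗ b, h(b, b, a)) ⊗ opp(h(a, a, b)))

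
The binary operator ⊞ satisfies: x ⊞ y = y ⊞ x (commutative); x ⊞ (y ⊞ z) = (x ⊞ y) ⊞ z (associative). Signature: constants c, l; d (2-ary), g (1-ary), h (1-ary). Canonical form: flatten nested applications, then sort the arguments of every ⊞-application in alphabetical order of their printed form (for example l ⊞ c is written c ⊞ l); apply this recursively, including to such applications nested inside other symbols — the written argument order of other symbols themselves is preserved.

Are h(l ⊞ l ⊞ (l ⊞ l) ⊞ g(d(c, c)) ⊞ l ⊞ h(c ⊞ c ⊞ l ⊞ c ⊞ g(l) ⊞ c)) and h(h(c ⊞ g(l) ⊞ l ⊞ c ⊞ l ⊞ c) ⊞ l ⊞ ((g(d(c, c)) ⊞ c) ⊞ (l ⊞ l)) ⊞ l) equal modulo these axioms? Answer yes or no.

Left:  h(l ⊞ l ⊞ (l ⊞ l) ⊞ g(d(c, c)) ⊞ l ⊞ h(c ⊞ c ⊞ l ⊞ c ⊞ g(l) ⊞ c))
  Work inside:  l ⊞ l ⊞ (l ⊞ l) ⊞ g(d(c, c)) ⊞ l ⊞ h(c ⊞ c ⊞ l ⊞ c ⊞ g(l) ⊞ c)
  Un-nest:  l ⊞ l ⊞ l ⊞ l ⊞ g(d(c, c)) ⊞ l ⊞ h(c ⊞ c ⊞ l ⊞ c ⊞ g(l) ⊞ c)
  Inside:  h(c ⊞ c ⊞ l ⊞ c ⊞ g(l) ⊞ c)  →  h(c ⊞ c ⊞ c ⊞ c ⊞ g(l) ⊞ l)
  Sort:  g(d(c, c)) ⊞ h(c ⊞ c ⊞ c ⊞ c ⊞ g(l) ⊞ l) ⊞ l ⊞ l ⊞ l ⊞ l ⊞ l
  Put back:  h(g(d(c, c)) ⊞ h(c ⊞ c ⊞ c ⊞ c ⊞ g(l) ⊞ l) ⊞ l ⊞ l ⊞ l ⊞ l ⊞ l)
Right:  h(h(c ⊞ g(l) ⊞ l ⊞ c ⊞ l ⊞ c) ⊞ l ⊞ ((g(d(c, c)) ⊞ c) ⊞ (l ⊞ l)) ⊞ l)
  Work inside:  h(c ⊞ g(l) ⊞ l ⊞ c ⊞ l ⊞ c) ⊞ l ⊞ ((g(d(c, c)) ⊞ c) ⊞ (l ⊞ l)) ⊞ l
  Merge nested applications:  h(c ⊞ g(l) ⊞ l ⊞ c ⊞ l ⊞ c) ⊞ l ⊞ g(d(c, c)) ⊞ c ⊞ l ⊞ l ⊞ l
  Simplify inside:  h(c ⊞ g(l) ⊞ l ⊞ c ⊞ l ⊞ c)  →  h(c ⊞ c ⊞ c ⊞ g(l) ⊞ l ⊞ l)
  Sort arguments:  c ⊞ g(d(c, c)) ⊞ h(c ⊞ c ⊞ c ⊞ g(l) ⊞ l ⊞ l) ⊞ l ⊞ l ⊞ l ⊞ l
  Put back:  h(c ⊞ g(d(c, c)) ⊞ h(c ⊞ c ⊞ c ⊞ g(l) ⊞ l ⊞ l) ⊞ l ⊞ l ⊞ l ⊞ l)

Answer: no — h(g(d(c, c)) ⊞ h(c ⊞ c ⊞ c ⊞ c ⊞ g(l) ⊞ l) ⊞ l ⊞ l ⊞ l ⊞ l ⊞ l) vs h(c ⊞ g(d(c, c)) ⊞ h(c ⊞ c ⊞ c ⊞ g(l) ⊞ l ⊞ l) ⊞ l ⊞ l ⊞ l ⊞ l)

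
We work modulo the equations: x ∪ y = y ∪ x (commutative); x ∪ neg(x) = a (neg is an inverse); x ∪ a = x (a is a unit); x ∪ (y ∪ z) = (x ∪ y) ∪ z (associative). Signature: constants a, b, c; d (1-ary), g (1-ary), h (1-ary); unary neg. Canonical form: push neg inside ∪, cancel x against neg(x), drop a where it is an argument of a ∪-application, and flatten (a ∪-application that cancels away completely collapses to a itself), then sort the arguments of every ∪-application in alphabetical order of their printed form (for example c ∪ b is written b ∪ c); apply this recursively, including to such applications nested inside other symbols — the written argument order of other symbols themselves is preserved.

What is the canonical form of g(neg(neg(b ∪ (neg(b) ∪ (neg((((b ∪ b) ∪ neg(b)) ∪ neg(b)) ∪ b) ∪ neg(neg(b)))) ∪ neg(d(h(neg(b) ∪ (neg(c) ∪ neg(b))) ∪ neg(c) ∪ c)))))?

Answer: g(neg(d(h(neg(b) ∪ neg(b) ∪ neg(c)))))

Derivation:
Focus inside:  b ∪ (neg(b) ∪ (neg((((b ∪ b) ∪ neg(b)) ∪ neg(b)) ∪ b) ∪ neg(neg(b)))) ∪ neg(d(h(neg(b) ∪ (neg(c) ∪ neg(b))) ∪ neg(c) ∪ c))
Push neg inside:  distribute neg over ∪ and collapse double neg
Cancel inverse pairs:  b cancels
Collect terms:  neg(d(h(neg(b) ∪ neg(b) ∪ neg(c))))
Reassemble:  g(neg(d(h(neg(b) ∪ neg(b) ∪ neg(c)))))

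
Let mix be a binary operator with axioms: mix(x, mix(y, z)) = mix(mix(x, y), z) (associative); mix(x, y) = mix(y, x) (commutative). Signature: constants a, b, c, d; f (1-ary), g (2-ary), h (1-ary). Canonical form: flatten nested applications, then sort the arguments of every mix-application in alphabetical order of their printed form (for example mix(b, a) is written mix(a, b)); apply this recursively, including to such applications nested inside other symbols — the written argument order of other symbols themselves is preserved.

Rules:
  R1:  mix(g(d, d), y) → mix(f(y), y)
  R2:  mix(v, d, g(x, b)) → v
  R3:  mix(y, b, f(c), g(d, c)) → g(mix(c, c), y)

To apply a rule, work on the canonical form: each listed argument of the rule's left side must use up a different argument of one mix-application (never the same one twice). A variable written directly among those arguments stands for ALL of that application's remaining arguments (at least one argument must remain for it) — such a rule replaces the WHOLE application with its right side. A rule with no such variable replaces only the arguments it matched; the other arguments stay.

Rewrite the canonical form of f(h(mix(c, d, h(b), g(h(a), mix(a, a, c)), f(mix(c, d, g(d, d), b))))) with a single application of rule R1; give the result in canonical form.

Canonical form:  f(h(mix(c, d, f(mix(b, c, d, g(d, d))), g(h(a), mix(a, a, c)), h(b))))
Match R1:  consume g(d, d);  y := mix(b, c, d)
The extension variable absorbs all remaining arguments, so the whole application is rewritten.
New term:  f(h(mix(c, d, f(mix(b, c, d, f(mix(b, c, d)))), g(h(a), mix(a, a, c)), h(b))))

Answer: f(h(mix(c, d, f(mix(b, c, d, f(mix(b, c, d)))), g(h(a), mix(a, a, c)), h(b))))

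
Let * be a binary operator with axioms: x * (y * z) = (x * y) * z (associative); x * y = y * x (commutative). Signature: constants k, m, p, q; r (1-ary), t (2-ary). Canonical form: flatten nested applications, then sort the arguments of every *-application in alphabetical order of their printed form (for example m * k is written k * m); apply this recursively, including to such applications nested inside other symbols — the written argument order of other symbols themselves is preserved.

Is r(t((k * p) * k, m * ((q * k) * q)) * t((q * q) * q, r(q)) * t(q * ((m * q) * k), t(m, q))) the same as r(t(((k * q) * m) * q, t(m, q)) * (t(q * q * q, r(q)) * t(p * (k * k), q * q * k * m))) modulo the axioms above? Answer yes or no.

Answer: yes — both canonical forms are r(t(k * k * p, k * m * q * q) * t(k * m * q * q, t(m, q)) * t(q * q * q, r(q)))

Derivation:
Left:  r(t((k * p) * k, m * ((q * k) * q)) * t((q * q) * q, r(q)) * t(q * ((m * q) * k), t(m, q)))
  Descend into:  t((k * p) * k, m * ((q * k) * q)) * t((q * q) * q, r(q)) * t(q * ((m * q) * k), t(m, q))
  Inside:  t((k * p) * k, m * ((q * k) * q))  →  t(k * k * p, k * m * q * q)
  Simplify inside:  t((q * q) * q, r(q))  →  t(q * q * q, r(q))
  Simplify inside:  t(q * ((m * q) * k), t(m, q))  →  t(k * m * q * q, t(m, q))
  Sort:  t(k * k * p, k * m * q * q) * t(k * m * q * q, t(m, q)) * t(q * q * q, r(q))
  Rebuild:  r(t(k * k * p, k * m * q * q) * t(k * m * q * q, t(m, q)) * t(q * q * q, r(q)))
Right:  r(t(((k * q) * m) * q, t(m, q)) * (t(q * q * q, r(q)) * t(p * (k * k), q * q * k * m)))
  Descend into:  t(((k * q) * m) * q, t(m, q)) * (t(q * q * q, r(q)) * t(p * (k * k), q * q * k * m))
  Flatten:  t(((k * q) * m) * q, t(m, q)) * t(q * q * q, r(q)) * t(p * (k * k), q * q * k * m)
  Canonicalize subterm:  t(((k * q) * m) * q, t(m, q))  →  t(k * m * q * q, t(m, q))
  Canonicalize subterm:  t(p * (k * k), q * q * k * m)  →  t(k * k * p, k * m * q * q)
  Order the arguments:  t(k * k * p, k * m * q * q) * t(k * m * q * q, t(m, q)) * t(q * q * q, r(q))
  Rebuild:  r(t(k * k * p, k * m * q * q) * t(k * m * q * q, t(m, q)) * t(q * q * q, r(q)))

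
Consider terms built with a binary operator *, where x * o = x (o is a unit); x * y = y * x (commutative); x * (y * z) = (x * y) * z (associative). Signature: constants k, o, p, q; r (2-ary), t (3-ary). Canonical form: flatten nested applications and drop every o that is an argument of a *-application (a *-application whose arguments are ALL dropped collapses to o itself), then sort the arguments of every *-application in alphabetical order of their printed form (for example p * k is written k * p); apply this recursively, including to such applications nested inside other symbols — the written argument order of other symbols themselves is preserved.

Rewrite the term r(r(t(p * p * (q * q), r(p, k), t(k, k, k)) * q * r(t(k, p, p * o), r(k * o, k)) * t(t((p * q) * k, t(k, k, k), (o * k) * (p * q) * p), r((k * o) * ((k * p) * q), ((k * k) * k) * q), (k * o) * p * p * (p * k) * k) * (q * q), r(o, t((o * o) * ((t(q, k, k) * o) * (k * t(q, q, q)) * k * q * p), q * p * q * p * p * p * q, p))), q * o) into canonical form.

Focus inside:  t(p * p * (q * q), r(p, k), t(k, k, k)) * q * r(t(k, p, p * o), r(k * o, k)) * t(t((p * q) * k, t(k, k, k), (o * k) * (p * q) * p), r((k * o) * ((k * p) * q), ((k * k) * k) * q), (k * o) * p * p * (p * k) * k) * (q * q)
Merge nested applications:  t(p * p * (q * q), r(p, k), t(k, k, k)) * q * r(t(k, p, p * o), r(k * o, k)) * t(t((p * q) * k, t(k, k, k), (o * k) * (p * q) * p), r((k * o) * ((k * p) * q), ((k * k) * k) * q), (k * o) * p * p * (p * k) * k) * q * q
Simplify inside:  t(p * p * (q * q), r(p, k), t(k, k, k))  →  t(p * p * q * q, r(p, k), t(k, k, k))
Inside:  r(t(k, p, p * o), r(k * o, k))  →  r(t(k, p, p), r(k, k))
Simplify inside:  t(t((p * q) * k, t(k, k, k), (o * k) * (p * q) * p), r((k * o) * ((k * p) * q), ((k * k) * k) * q), (k * o) * p * p * (p * k) * k)  →  t(t(k * p * q, t(k, k, k), k * p * p * q), r(k * k * p * q, k * k * k * q), k * k * k * p * p * p)
Order the arguments:  q * q * q * r(t(k, p, p), r(k, k)) * t(p * p * q * q, r(p, k), t(k, k, k)) * t(t(k * p * q, t(k, k, k), k * p * p * q), r(k * k * p * q, k * k * k * q), k * k * k * p * p * p)
Reassemble:  r(r(q * q * q * r(t(k, p, p), r(k, k)) * t(p * p * q * q, r(p, k), t(k, k, k)) * t(t(k * p * q, t(k, k, k), k * p * p * q), r(k * k * p * q, k * k * k * q), k * k * k * p * p * p), r(o, t(k * k * p * q * t(q, k, k) * t(q, q, q), p * p * p * p * q * q * q, p))), q)

Answer: r(r(q * q * q * r(t(k, p, p), r(k, k)) * t(p * p * q * q, r(p, k), t(k, k, k)) * t(t(k * p * q, t(k, k, k), k * p * p * q), r(k * k * p * q, k * k * k * q), k * k * k * p * p * p), r(o, t(k * k * p * q * t(q, k, k) * t(q, q, q), p * p * p * p * q * q * q, p))), q)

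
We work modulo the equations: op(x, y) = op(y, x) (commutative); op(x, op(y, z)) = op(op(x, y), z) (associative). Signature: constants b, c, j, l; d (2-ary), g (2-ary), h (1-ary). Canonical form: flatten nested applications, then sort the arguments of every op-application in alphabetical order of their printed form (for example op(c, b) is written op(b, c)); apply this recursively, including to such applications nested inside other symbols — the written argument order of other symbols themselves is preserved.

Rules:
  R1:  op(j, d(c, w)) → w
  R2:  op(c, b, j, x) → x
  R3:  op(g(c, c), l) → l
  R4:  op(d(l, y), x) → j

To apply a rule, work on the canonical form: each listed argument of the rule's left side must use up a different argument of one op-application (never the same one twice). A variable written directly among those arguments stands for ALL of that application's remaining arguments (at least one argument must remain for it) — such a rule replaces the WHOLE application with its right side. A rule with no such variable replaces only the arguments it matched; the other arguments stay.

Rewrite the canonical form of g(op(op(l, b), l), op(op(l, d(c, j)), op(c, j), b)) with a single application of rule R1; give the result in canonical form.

Answer: g(op(b, l, l), op(b, c, j, l))

Derivation:
Canonical form:  g(op(b, l, l), op(b, c, d(c, j), j, l))
Apply R1:  consuming d(c, j), j;  w := j
New term:  g(op(b, l, l), op(b, c, j, l))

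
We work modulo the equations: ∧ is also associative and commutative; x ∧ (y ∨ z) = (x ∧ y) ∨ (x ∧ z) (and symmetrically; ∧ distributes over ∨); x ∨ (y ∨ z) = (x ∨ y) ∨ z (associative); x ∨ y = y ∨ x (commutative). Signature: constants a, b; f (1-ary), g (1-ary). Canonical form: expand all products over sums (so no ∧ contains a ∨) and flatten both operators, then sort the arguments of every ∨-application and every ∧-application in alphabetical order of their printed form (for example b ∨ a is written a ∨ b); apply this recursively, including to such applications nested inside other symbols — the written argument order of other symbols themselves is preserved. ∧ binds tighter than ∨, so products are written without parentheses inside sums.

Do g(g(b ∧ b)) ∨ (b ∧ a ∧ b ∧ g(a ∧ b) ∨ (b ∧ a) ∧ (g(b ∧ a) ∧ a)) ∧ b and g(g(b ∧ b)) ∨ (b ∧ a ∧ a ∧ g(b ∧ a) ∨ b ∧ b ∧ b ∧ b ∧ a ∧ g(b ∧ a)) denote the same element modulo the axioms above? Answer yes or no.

Answer: no — a ∧ a ∧ b ∧ b ∧ g(a ∧ b) ∨ a ∧ b ∧ b ∧ b ∧ g(a ∧ b) ∨ g(g(b ∧ b)) vs a ∧ a ∧ b ∧ g(a ∧ b) ∨ a ∧ b ∧ b ∧ b ∧ b ∧ g(a ∧ b) ∨ g(g(b ∧ b))

Derivation:
Left:  g(g(b ∧ b)) ∨ (b ∧ a ∧ b ∧ g(a ∧ b) ∨ (b ∧ a) ∧ (g(b ∧ a) ∧ a)) ∧ b
  Expand products over sums:  g(g(b ∧ b)) ∨ a ∧ b ∧ b ∧ b ∧ g(a ∧ b) ∨ a ∧ a ∧ b ∧ b ∧ g(a ∧ b)
  Sort:  a ∧ a ∧ b ∧ b ∧ g(a ∧ b) ∨ a ∧ b ∧ b ∧ b ∧ g(a ∧ b) ∨ g(g(b ∧ b))
Right:  g(g(b ∧ b)) ∨ (b ∧ a ∧ a ∧ g(b ∧ a) ∨ b ∧ b ∧ b ∧ b ∧ a ∧ g(b ∧ a))
  Merge nested applications:  g(g(b ∧ b)) ∨ a ∧ a ∧ b ∧ g(a ∧ b) ∨ a ∧ b ∧ b ∧ b ∧ b ∧ g(a ∧ b)
  Sort arguments:  a ∧ a ∧ b ∧ g(a ∧ b) ∨ a ∧ b ∧ b ∧ b ∧ b ∧ g(a ∧ b) ∨ g(g(b ∧ b))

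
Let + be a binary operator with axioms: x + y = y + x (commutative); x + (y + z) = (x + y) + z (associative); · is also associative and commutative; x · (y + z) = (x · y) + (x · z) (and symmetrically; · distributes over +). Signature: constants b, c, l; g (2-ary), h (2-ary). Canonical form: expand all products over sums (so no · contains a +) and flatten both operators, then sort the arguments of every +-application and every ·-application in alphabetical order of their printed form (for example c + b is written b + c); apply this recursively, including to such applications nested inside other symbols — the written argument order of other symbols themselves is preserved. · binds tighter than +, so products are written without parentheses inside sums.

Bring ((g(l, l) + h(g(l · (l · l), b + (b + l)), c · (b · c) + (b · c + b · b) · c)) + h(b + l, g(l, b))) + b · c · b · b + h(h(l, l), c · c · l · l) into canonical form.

Answer: b · b · b · c + g(l, l) + h(b + l, g(l, b)) + h(g(l · l · l, b + b + l), b · b · c + b · c · c + b · c · c) + h(h(l, l), c · c · l · l)

Derivation:
Expand:  g(l, l) + h(g(l · l · l, b + b + l), b · b · c + b · c · c + b · c · c) + h(b + l, g(l, b)) + b · b · b · c + h(h(l, l), c · c · l · l)
Sort:  b · b · b · c + g(l, l) + h(b + l, g(l, b)) + h(g(l · l · l, b + b + l), b · b · c + b · c · c + b · c · c) + h(h(l, l), c · c · l · l)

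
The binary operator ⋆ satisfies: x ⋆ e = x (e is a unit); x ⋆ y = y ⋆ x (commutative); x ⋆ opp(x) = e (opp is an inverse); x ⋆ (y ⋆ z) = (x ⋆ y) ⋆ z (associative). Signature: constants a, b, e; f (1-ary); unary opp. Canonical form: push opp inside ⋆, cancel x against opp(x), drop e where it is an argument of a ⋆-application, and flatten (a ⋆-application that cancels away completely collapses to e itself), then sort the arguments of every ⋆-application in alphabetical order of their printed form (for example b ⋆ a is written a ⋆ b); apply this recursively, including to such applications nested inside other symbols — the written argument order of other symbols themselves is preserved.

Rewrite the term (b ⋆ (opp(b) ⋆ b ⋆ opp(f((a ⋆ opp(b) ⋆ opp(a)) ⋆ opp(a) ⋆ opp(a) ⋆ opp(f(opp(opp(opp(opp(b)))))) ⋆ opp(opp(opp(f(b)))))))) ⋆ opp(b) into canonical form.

Answer: opp(f(opp(a) ⋆ opp(a) ⋆ opp(b) ⋆ opp(f(b)) ⋆ opp(f(b))))

Derivation:
Push opp inside:  distribute opp over ⋆ and collapse double opp
Cancel inverse pairs:  b cancels
Collect:  opp(f(opp(a) ⋆ opp(a) ⋆ opp(b) ⋆ opp(f(b)) ⋆ opp(f(b))))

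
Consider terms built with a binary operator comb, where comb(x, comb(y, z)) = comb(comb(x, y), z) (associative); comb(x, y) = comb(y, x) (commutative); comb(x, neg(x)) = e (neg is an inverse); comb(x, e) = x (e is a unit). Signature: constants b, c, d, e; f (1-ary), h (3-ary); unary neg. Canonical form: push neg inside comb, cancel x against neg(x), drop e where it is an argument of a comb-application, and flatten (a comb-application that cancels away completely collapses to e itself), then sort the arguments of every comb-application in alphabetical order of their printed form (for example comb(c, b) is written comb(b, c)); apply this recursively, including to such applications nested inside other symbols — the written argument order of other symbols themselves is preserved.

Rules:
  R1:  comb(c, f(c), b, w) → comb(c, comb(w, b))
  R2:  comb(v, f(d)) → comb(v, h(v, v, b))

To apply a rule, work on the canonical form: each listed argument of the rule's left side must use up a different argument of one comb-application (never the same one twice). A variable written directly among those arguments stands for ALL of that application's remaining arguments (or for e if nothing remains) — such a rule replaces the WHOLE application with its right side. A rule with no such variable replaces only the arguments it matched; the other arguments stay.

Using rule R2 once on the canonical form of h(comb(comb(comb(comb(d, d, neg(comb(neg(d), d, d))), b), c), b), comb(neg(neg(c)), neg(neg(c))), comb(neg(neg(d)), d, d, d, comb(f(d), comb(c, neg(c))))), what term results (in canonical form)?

Canonical form:  h(comb(b, b, c, d), comb(c, c), comb(d, d, d, d, f(d)))
Match R2:  consume f(d);  v := comb(d, d, d, d)
Every leftover argument binds to the variable; the entire application is replaced.
Giving:  h(comb(b, b, c, d), comb(c, c), comb(d, d, d, d, h(comb(d, d, d, d), comb(d, d, d, d), b)))

Answer: h(comb(b, b, c, d), comb(c, c), comb(d, d, d, d, h(comb(d, d, d, d), comb(d, d, d, d), b)))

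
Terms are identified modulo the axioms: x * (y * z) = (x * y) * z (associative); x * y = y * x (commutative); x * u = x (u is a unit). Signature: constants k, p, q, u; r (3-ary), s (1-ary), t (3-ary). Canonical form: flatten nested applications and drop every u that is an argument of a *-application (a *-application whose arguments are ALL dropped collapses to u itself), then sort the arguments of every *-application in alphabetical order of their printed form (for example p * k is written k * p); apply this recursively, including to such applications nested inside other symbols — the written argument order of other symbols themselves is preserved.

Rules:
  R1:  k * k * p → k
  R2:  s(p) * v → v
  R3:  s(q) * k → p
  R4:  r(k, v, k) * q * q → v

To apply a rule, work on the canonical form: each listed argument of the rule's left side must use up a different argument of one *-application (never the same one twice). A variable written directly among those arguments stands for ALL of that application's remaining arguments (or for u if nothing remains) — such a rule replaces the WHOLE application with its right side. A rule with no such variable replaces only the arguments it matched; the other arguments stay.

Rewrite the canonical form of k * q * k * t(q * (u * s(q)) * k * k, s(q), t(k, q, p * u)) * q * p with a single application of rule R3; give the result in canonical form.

Answer: k * k * p * q * q * t(k * p * q, s(q), t(k, q, p))

Derivation:
Canonical form:  k * k * p * q * q * t(k * k * q * s(q), s(q), t(k, q, p))
Apply R3:  consuming k, s(q)
New term:  k * k * p * q * q * t(k * p * q, s(q), t(k, q, p))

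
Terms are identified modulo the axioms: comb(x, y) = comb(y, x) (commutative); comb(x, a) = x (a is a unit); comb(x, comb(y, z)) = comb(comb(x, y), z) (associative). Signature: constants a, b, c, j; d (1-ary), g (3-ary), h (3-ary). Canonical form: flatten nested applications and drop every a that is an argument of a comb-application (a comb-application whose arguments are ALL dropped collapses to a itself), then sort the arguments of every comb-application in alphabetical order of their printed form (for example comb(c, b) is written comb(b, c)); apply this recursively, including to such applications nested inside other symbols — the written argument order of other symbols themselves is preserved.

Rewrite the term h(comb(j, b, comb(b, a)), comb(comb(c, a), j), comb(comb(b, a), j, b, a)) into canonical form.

Descend into:  comb(comb(b, a), j, b, a)
Un-nest:  comb(b, a, j, b, a)
Units out:  drop a (×2)
Sort arguments:  comb(b, b, j)
Reassemble:  h(comb(b, b, j), comb(c, j), comb(b, b, j))

Answer: h(comb(b, b, j), comb(c, j), comb(b, b, j))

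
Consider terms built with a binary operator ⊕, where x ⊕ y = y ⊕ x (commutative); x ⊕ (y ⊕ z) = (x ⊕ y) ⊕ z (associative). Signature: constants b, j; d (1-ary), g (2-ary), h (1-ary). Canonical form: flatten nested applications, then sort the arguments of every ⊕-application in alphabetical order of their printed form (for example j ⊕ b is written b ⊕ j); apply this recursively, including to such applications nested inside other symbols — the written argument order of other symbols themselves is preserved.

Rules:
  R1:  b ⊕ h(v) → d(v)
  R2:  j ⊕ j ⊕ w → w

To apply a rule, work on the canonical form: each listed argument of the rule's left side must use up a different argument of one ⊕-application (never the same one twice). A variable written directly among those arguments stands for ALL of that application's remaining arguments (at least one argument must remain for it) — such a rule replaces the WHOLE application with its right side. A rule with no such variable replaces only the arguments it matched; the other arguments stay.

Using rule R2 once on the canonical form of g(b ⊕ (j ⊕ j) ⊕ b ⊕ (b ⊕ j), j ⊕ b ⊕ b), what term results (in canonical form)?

Canonical form:  g(b ⊕ b ⊕ b ⊕ j ⊕ j ⊕ j, b ⊕ b ⊕ j)
Apply R2:  consuming j, j;  w := b ⊕ b ⊕ b ⊕ j
The variable takes the whole remainder — replace the entire application.
Giving:  g(b ⊕ b ⊕ b ⊕ j, b ⊕ b ⊕ j)

Answer: g(b ⊕ b ⊕ b ⊕ j, b ⊕ b ⊕ j)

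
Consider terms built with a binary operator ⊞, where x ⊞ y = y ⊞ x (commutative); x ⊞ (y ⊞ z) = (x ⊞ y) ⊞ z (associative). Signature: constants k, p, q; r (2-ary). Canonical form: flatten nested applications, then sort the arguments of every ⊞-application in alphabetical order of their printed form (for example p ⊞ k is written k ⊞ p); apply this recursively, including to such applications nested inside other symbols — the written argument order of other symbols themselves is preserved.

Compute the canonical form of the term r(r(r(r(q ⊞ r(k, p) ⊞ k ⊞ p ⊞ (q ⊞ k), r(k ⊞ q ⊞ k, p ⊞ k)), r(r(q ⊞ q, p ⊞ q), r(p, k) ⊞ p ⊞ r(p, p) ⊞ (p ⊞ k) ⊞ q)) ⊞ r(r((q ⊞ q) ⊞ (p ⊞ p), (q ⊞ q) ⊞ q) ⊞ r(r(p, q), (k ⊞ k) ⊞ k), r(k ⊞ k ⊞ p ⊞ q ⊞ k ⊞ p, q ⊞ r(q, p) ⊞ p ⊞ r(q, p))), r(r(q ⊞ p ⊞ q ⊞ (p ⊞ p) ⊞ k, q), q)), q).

Focus inside:  r(r(q ⊞ r(k, p) ⊞ k ⊞ p ⊞ (q ⊞ k), r(k ⊞ q ⊞ k, p ⊞ k)), r(r(q ⊞ q, p ⊞ q), r(p, k) ⊞ p ⊞ r(p, p) ⊞ (p ⊞ k) ⊞ q)) ⊞ r(r((q ⊞ q) ⊞ (p ⊞ p), (q ⊞ q) ⊞ q) ⊞ r(r(p, q), (k ⊞ k) ⊞ k), r(k ⊞ k ⊞ p ⊞ q ⊞ k ⊞ p, q ⊞ r(q, p) ⊞ p ⊞ r(q, p)))
Inside:  r(r(q ⊞ r(k, p) ⊞ k ⊞ p ⊞ (q ⊞ k), r(k ⊞ q ⊞ k, p ⊞ k)), r(r(q ⊞ q, p ⊞ q), r(p, k) ⊞ p ⊞ r(p, p) ⊞ (p ⊞ k) ⊞ q))  →  r(r(k ⊞ k ⊞ p ⊞ q ⊞ q ⊞ r(k, p), r(k ⊞ k ⊞ q, k ⊞ p)), r(r(q ⊞ q, p ⊞ q), k ⊞ p ⊞ p ⊞ q ⊞ r(p, k) ⊞ r(p, p)))
Simplify inside:  r(r((q ⊞ q) ⊞ (p ⊞ p), (q ⊞ q) ⊞ q) ⊞ r(r(p, q), (k ⊞ k) ⊞ k), r(k ⊞ k ⊞ p ⊞ q ⊞ k ⊞ p, q ⊞ r(q, p) ⊞ p ⊞ r(q, p)))  →  r(r(p ⊞ p ⊞ q ⊞ q, q ⊞ q ⊞ q) ⊞ r(r(p, q), k ⊞ k ⊞ k), r(k ⊞ k ⊞ k ⊞ p ⊞ p ⊞ q, p ⊞ q ⊞ r(q, p) ⊞ r(q, p)))
Order the arguments:  r(r(k ⊞ k ⊞ p ⊞ q ⊞ q ⊞ r(k, p), r(k ⊞ k ⊞ q, k ⊞ p)), r(r(q ⊞ q, p ⊞ q), k ⊞ p ⊞ p ⊞ q ⊞ r(p, k) ⊞ r(p, p))) ⊞ r(r(p ⊞ p ⊞ q ⊞ q, q ⊞ q ⊞ q) ⊞ r(r(p, q), k ⊞ k ⊞ k), r(k ⊞ k ⊞ k ⊞ p ⊞ p ⊞ q, p ⊞ q ⊞ r(q, p) ⊞ r(q, p)))
Put back:  r(r(r(r(k ⊞ k ⊞ p ⊞ q ⊞ q ⊞ r(k, p), r(k ⊞ k ⊞ q, k ⊞ p)), r(r(q ⊞ q, p ⊞ q), k ⊞ p ⊞ p ⊞ q ⊞ r(p, k) ⊞ r(p, p))) ⊞ r(r(p ⊞ p ⊞ q ⊞ q, q ⊞ q ⊞ q) ⊞ r(r(p, q), k ⊞ k ⊞ k), r(k ⊞ k ⊞ k ⊞ p ⊞ p ⊞ q, p ⊞ q ⊞ r(q, p) ⊞ r(q, p))), r(r(k ⊞ p ⊞ p ⊞ p ⊞ q ⊞ q, q), q)), q)

Answer: r(r(r(r(k ⊞ k ⊞ p ⊞ q ⊞ q ⊞ r(k, p), r(k ⊞ k ⊞ q, k ⊞ p)), r(r(q ⊞ q, p ⊞ q), k ⊞ p ⊞ p ⊞ q ⊞ r(p, k) ⊞ r(p, p))) ⊞ r(r(p ⊞ p ⊞ q ⊞ q, q ⊞ q ⊞ q) ⊞ r(r(p, q), k ⊞ k ⊞ k), r(k ⊞ k ⊞ k ⊞ p ⊞ p ⊞ q, p ⊞ q ⊞ r(q, p) ⊞ r(q, p))), r(r(k ⊞ p ⊞ p ⊞ p ⊞ q ⊞ q, q), q)), q)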